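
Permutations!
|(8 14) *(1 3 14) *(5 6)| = 4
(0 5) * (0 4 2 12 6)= (0 5 4 2 12 6)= [5, 1, 12, 3, 2, 4, 0, 7, 8, 9, 10, 11, 6]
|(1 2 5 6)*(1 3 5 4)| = 3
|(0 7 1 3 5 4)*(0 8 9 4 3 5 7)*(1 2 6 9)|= |(1 5 3 7 2 6 9 4 8)|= 9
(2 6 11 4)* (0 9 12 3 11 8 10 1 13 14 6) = (0 9 12 3 11 4 2)(1 13 14 6 8 10) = [9, 13, 0, 11, 2, 5, 8, 7, 10, 12, 1, 4, 3, 14, 6]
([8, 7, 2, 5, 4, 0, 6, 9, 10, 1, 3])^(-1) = (0 5 3 10 8)(1 9 7)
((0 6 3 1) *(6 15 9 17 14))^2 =(0 9 14 3)(1 15 17 6)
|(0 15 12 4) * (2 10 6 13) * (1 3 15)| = |(0 1 3 15 12 4)(2 10 6 13)| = 12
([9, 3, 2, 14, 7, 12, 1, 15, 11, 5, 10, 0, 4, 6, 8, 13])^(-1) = (0 11 8 14 3 1 6 13 15 7 4 12 5 9)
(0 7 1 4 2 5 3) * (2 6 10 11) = (0 7 1 4 6 10 11 2 5 3) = [7, 4, 5, 0, 6, 3, 10, 1, 8, 9, 11, 2]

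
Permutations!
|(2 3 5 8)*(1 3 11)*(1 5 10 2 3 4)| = |(1 4)(2 11 5 8 3 10)| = 6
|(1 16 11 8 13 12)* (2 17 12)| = 8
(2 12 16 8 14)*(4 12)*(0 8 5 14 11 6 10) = (0 8 11 6 10)(2 4 12 16 5 14) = [8, 1, 4, 3, 12, 14, 10, 7, 11, 9, 0, 6, 16, 13, 2, 15, 5]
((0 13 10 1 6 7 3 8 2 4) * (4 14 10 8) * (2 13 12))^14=((0 12 2 14 10 1 6 7 3 4)(8 13))^14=(0 10 3 2 6)(1 4 14 7 12)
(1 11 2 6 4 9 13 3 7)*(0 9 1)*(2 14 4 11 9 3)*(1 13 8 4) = (0 3 7)(1 9 8 4 13 2 6 11 14) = [3, 9, 6, 7, 13, 5, 11, 0, 4, 8, 10, 14, 12, 2, 1]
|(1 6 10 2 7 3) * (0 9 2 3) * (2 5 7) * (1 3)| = 12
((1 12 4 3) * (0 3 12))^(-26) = ((0 3 1)(4 12))^(-26) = (12)(0 3 1)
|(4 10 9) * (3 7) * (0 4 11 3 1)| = |(0 4 10 9 11 3 7 1)| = 8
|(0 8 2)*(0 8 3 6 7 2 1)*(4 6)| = 8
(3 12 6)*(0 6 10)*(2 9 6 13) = [13, 1, 9, 12, 4, 5, 3, 7, 8, 6, 0, 11, 10, 2] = (0 13 2 9 6 3 12 10)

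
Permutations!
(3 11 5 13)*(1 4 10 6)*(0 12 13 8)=(0 12 13 3 11 5 8)(1 4 10 6)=[12, 4, 2, 11, 10, 8, 1, 7, 0, 9, 6, 5, 13, 3]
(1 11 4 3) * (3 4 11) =(11)(1 3) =[0, 3, 2, 1, 4, 5, 6, 7, 8, 9, 10, 11]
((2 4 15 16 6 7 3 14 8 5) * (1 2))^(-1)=(1 5 8 14 3 7 6 16 15 4 2)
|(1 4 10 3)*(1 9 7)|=|(1 4 10 3 9 7)|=6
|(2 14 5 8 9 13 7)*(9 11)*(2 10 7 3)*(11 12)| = 18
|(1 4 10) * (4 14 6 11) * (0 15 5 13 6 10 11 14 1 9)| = |(0 15 5 13 6 14 10 9)(4 11)| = 8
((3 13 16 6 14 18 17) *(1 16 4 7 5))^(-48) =((1 16 6 14 18 17 3 13 4 7 5))^(-48) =(1 13 14 5 3 6 7 17 16 4 18)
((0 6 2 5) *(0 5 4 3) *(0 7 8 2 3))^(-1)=(0 4 2 8 7 3 6)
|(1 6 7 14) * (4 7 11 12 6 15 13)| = |(1 15 13 4 7 14)(6 11 12)| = 6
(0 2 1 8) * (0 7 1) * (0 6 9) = (0 2 6 9)(1 8 7) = [2, 8, 6, 3, 4, 5, 9, 1, 7, 0]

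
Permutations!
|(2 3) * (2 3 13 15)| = |(2 13 15)| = 3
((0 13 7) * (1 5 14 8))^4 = (14)(0 13 7)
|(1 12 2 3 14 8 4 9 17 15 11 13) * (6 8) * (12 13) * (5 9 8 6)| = |(1 13)(2 3 14 5 9 17 15 11 12)(4 8)| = 18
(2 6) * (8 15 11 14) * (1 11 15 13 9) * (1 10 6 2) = [0, 11, 2, 3, 4, 5, 1, 7, 13, 10, 6, 14, 12, 9, 8, 15] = (15)(1 11 14 8 13 9 10 6)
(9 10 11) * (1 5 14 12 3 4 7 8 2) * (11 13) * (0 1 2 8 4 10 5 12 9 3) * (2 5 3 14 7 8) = [1, 12, 5, 10, 8, 7, 6, 4, 2, 3, 13, 14, 0, 11, 9] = (0 1 12)(2 5 7 4 8)(3 10 13 11 14 9)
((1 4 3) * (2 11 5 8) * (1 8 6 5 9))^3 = ((1 4 3 8 2 11 9)(5 6))^3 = (1 8 9 3 11 4 2)(5 6)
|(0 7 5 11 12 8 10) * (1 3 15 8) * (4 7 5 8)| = 11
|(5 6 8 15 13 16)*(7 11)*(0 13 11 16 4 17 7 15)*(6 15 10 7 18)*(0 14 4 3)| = 6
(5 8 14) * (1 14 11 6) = (1 14 5 8 11 6) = [0, 14, 2, 3, 4, 8, 1, 7, 11, 9, 10, 6, 12, 13, 5]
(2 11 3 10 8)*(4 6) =(2 11 3 10 8)(4 6) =[0, 1, 11, 10, 6, 5, 4, 7, 2, 9, 8, 3]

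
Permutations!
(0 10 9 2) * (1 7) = (0 10 9 2)(1 7) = [10, 7, 0, 3, 4, 5, 6, 1, 8, 2, 9]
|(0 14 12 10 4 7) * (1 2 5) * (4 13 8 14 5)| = 30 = |(0 5 1 2 4 7)(8 14 12 10 13)|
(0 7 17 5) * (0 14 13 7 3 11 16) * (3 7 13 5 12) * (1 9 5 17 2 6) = (0 7 2 6 1 9 5 14 17 12 3 11 16) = [7, 9, 6, 11, 4, 14, 1, 2, 8, 5, 10, 16, 3, 13, 17, 15, 0, 12]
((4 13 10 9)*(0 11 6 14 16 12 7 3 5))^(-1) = (0 5 3 7 12 16 14 6 11)(4 9 10 13)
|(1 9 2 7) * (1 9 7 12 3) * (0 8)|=|(0 8)(1 7 9 2 12 3)|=6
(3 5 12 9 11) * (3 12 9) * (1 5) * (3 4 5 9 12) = [0, 9, 2, 1, 5, 12, 6, 7, 8, 11, 10, 3, 4] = (1 9 11 3)(4 5 12)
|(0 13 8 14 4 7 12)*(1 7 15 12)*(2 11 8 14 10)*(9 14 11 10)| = 18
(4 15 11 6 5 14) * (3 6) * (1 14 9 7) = [0, 14, 2, 6, 15, 9, 5, 1, 8, 7, 10, 3, 12, 13, 4, 11] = (1 14 4 15 11 3 6 5 9 7)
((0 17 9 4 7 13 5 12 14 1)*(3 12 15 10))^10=(0 12 15 7 17 14 10 13 9 1 3 5 4)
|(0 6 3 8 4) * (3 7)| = 6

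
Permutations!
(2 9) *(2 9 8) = (9)(2 8) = [0, 1, 8, 3, 4, 5, 6, 7, 2, 9]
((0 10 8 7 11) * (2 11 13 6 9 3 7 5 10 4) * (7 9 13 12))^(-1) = (0 11 2 4)(3 9)(5 8 10)(6 13)(7 12)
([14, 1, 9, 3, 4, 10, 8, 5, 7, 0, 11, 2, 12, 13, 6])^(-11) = (0 9 2 11 10 5 7 8 6 14)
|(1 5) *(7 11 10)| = |(1 5)(7 11 10)| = 6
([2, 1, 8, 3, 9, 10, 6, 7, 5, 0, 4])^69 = [9, 1, 0, 3, 10, 8, 6, 7, 2, 4, 5]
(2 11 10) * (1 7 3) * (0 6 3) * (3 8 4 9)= (0 6 8 4 9 3 1 7)(2 11 10)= [6, 7, 11, 1, 9, 5, 8, 0, 4, 3, 2, 10]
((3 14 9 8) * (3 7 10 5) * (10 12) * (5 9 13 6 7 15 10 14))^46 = ((3 5)(6 7 12 14 13)(8 15 10 9))^46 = (6 7 12 14 13)(8 10)(9 15)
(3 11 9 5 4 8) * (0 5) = (0 5 4 8 3 11 9) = [5, 1, 2, 11, 8, 4, 6, 7, 3, 0, 10, 9]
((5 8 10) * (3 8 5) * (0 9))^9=((0 9)(3 8 10))^9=(10)(0 9)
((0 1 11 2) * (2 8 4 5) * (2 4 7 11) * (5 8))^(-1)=(0 2 1)(4 5 11 7 8)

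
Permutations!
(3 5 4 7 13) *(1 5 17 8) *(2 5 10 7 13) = [0, 10, 5, 17, 13, 4, 6, 2, 1, 9, 7, 11, 12, 3, 14, 15, 16, 8] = (1 10 7 2 5 4 13 3 17 8)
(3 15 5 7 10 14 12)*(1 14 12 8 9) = (1 14 8 9)(3 15 5 7 10 12) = [0, 14, 2, 15, 4, 7, 6, 10, 9, 1, 12, 11, 3, 13, 8, 5]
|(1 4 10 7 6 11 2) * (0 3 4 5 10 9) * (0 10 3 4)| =|(0 4 9 10 7 6 11 2 1 5 3)| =11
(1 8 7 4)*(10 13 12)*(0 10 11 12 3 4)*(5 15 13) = (0 10 5 15 13 3 4 1 8 7)(11 12) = [10, 8, 2, 4, 1, 15, 6, 0, 7, 9, 5, 12, 11, 3, 14, 13]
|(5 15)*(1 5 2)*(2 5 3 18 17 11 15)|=|(1 3 18 17 11 15 5 2)|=8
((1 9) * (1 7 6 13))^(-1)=((1 9 7 6 13))^(-1)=(1 13 6 7 9)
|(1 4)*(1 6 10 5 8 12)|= 7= |(1 4 6 10 5 8 12)|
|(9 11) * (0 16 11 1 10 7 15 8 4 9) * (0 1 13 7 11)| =6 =|(0 16)(1 10 11)(4 9 13 7 15 8)|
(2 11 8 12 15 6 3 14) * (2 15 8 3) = (2 11 3 14 15 6)(8 12) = [0, 1, 11, 14, 4, 5, 2, 7, 12, 9, 10, 3, 8, 13, 15, 6]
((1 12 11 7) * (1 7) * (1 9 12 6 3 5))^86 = ((1 6 3 5)(9 12 11))^86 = (1 3)(5 6)(9 11 12)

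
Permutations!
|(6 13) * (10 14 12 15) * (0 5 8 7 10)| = |(0 5 8 7 10 14 12 15)(6 13)| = 8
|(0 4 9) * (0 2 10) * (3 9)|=6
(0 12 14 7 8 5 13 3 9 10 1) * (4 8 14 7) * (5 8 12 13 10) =(0 13 3 9 5 10 1)(4 12 7 14) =[13, 0, 2, 9, 12, 10, 6, 14, 8, 5, 1, 11, 7, 3, 4]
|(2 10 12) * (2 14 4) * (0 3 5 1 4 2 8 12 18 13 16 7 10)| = |(0 3 5 1 4 8 12 14 2)(7 10 18 13 16)| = 45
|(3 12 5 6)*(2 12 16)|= |(2 12 5 6 3 16)|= 6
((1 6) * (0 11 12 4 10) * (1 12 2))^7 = (0 10 4 12 6 1 2 11)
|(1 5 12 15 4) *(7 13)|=10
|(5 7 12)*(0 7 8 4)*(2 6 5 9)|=|(0 7 12 9 2 6 5 8 4)|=9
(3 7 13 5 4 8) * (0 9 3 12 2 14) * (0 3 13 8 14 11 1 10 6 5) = [9, 10, 11, 7, 14, 4, 5, 8, 12, 13, 6, 1, 2, 0, 3] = (0 9 13)(1 10 6 5 4 14 3 7 8 12 2 11)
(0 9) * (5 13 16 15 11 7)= (0 9)(5 13 16 15 11 7)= [9, 1, 2, 3, 4, 13, 6, 5, 8, 0, 10, 7, 12, 16, 14, 11, 15]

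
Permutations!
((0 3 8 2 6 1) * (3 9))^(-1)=(0 1 6 2 8 3 9)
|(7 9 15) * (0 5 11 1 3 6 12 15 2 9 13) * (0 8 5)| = 10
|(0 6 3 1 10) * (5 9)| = |(0 6 3 1 10)(5 9)| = 10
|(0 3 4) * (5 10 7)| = |(0 3 4)(5 10 7)| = 3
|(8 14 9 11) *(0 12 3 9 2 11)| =|(0 12 3 9)(2 11 8 14)| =4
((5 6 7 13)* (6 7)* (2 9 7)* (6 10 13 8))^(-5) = ((2 9 7 8 6 10 13 5))^(-5) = (2 8 13 9 6 5 7 10)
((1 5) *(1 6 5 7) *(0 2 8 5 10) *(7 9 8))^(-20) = (0 6 8 1 2 10 5 9 7)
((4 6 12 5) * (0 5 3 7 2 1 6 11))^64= (1 7 12)(2 3 6)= ((0 5 4 11)(1 6 12 3 7 2))^64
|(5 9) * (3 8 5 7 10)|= 6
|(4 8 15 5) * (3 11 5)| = |(3 11 5 4 8 15)| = 6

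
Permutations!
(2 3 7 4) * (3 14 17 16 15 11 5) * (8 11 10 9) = (2 14 17 16 15 10 9 8 11 5 3 7 4) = [0, 1, 14, 7, 2, 3, 6, 4, 11, 8, 9, 5, 12, 13, 17, 10, 15, 16]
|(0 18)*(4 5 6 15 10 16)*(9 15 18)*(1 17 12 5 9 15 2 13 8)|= |(0 15 10 16 4 9 2 13 8 1 17 12 5 6 18)|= 15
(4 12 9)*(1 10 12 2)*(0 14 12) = (0 14 12 9 4 2 1 10) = [14, 10, 1, 3, 2, 5, 6, 7, 8, 4, 0, 11, 9, 13, 12]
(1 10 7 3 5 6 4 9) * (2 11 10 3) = (1 3 5 6 4 9)(2 11 10 7) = [0, 3, 11, 5, 9, 6, 4, 2, 8, 1, 7, 10]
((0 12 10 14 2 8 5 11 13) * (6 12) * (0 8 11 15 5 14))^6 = ((0 6 12 10)(2 11 13 8 14)(5 15))^6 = (15)(0 12)(2 11 13 8 14)(6 10)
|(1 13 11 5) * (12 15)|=4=|(1 13 11 5)(12 15)|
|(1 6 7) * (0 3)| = 6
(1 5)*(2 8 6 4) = (1 5)(2 8 6 4) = [0, 5, 8, 3, 2, 1, 4, 7, 6]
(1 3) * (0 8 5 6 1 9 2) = (0 8 5 6 1 3 9 2) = [8, 3, 0, 9, 4, 6, 1, 7, 5, 2]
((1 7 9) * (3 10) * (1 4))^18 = (10)(1 9)(4 7)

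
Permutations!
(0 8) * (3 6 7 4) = (0 8)(3 6 7 4) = [8, 1, 2, 6, 3, 5, 7, 4, 0]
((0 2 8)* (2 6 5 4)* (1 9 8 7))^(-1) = ((0 6 5 4 2 7 1 9 8))^(-1) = (0 8 9 1 7 2 4 5 6)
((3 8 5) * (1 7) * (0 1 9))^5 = (0 1 7 9)(3 5 8)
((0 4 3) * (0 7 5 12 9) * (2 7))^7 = (0 9 12 5 7 2 3 4)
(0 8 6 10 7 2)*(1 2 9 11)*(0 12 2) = (0 8 6 10 7 9 11 1)(2 12) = [8, 0, 12, 3, 4, 5, 10, 9, 6, 11, 7, 1, 2]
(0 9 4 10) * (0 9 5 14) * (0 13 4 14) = [5, 1, 2, 3, 10, 0, 6, 7, 8, 14, 9, 11, 12, 4, 13] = (0 5)(4 10 9 14 13)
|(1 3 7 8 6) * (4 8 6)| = 4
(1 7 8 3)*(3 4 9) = (1 7 8 4 9 3) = [0, 7, 2, 1, 9, 5, 6, 8, 4, 3]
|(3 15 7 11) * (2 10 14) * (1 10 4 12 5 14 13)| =60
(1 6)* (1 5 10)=(1 6 5 10)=[0, 6, 2, 3, 4, 10, 5, 7, 8, 9, 1]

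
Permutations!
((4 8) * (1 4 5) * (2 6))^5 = ((1 4 8 5)(2 6))^5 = (1 4 8 5)(2 6)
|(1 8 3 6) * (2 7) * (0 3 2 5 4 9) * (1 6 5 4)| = 9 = |(0 3 5 1 8 2 7 4 9)|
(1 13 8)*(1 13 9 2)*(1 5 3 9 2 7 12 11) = (1 2 5 3 9 7 12 11)(8 13) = [0, 2, 5, 9, 4, 3, 6, 12, 13, 7, 10, 1, 11, 8]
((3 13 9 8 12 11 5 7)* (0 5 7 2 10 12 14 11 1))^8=((0 5 2 10 12 1)(3 13 9 8 14 11 7))^8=(0 2 12)(1 5 10)(3 13 9 8 14 11 7)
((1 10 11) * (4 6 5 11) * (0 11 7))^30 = ((0 11 1 10 4 6 5 7))^30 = (0 5 4 1)(6 10 11 7)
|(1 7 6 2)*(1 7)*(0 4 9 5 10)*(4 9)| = |(0 9 5 10)(2 7 6)| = 12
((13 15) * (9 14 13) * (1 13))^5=(15)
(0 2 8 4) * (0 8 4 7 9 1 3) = (0 2 4 8 7 9 1 3) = [2, 3, 4, 0, 8, 5, 6, 9, 7, 1]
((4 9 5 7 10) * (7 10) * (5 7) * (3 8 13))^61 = (3 8 13)(4 9 7 5 10)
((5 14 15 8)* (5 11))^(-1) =(5 11 8 15 14)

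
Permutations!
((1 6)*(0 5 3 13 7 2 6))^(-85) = (0 13 6 5 7 1 3 2)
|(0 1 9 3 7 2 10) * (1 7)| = 12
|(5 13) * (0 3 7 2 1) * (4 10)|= 10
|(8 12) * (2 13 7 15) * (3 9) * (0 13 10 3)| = |(0 13 7 15 2 10 3 9)(8 12)| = 8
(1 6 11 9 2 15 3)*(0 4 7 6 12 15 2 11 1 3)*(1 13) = [4, 12, 2, 3, 7, 5, 13, 6, 8, 11, 10, 9, 15, 1, 14, 0] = (0 4 7 6 13 1 12 15)(9 11)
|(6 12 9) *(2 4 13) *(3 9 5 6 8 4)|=|(2 3 9 8 4 13)(5 6 12)|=6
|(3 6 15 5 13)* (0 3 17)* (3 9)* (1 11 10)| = 24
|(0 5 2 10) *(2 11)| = 5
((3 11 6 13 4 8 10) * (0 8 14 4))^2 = ((0 8 10 3 11 6 13)(4 14))^2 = (14)(0 10 11 13 8 3 6)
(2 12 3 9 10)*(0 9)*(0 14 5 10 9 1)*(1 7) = (0 7 1)(2 12 3 14 5 10) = [7, 0, 12, 14, 4, 10, 6, 1, 8, 9, 2, 11, 3, 13, 5]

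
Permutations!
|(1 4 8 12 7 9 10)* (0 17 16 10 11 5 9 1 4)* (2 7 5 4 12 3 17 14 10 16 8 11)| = |(0 14 10 12 5 9 2 7 1)(3 17 8)(4 11)| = 18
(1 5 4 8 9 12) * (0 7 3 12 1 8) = (0 7 3 12 8 9 1 5 4) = [7, 5, 2, 12, 0, 4, 6, 3, 9, 1, 10, 11, 8]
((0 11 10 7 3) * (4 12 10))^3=((0 11 4 12 10 7 3))^3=(0 12 3 4 7 11 10)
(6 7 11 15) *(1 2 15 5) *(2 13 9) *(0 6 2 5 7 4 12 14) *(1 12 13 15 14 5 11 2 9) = (0 6 4 13 1 15 9 11 7 2 14)(5 12) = [6, 15, 14, 3, 13, 12, 4, 2, 8, 11, 10, 7, 5, 1, 0, 9]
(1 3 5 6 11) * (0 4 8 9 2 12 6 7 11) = (0 4 8 9 2 12 6)(1 3 5 7 11) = [4, 3, 12, 5, 8, 7, 0, 11, 9, 2, 10, 1, 6]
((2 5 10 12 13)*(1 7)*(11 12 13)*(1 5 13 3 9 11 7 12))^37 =(1 3 7 11 10 12 9 5)(2 13)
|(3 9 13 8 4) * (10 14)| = 10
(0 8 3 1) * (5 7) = [8, 0, 2, 1, 4, 7, 6, 5, 3] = (0 8 3 1)(5 7)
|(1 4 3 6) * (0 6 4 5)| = |(0 6 1 5)(3 4)| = 4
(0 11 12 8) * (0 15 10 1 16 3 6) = [11, 16, 2, 6, 4, 5, 0, 7, 15, 9, 1, 12, 8, 13, 14, 10, 3] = (0 11 12 8 15 10 1 16 3 6)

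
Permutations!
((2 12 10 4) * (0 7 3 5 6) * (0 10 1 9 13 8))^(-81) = (0 9 2 6 7 13 12 10 3 8 1 4 5)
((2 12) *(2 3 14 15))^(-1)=((2 12 3 14 15))^(-1)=(2 15 14 3 12)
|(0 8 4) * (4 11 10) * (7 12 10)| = 7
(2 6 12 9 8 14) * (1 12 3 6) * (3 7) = (1 12 9 8 14 2)(3 6 7) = [0, 12, 1, 6, 4, 5, 7, 3, 14, 8, 10, 11, 9, 13, 2]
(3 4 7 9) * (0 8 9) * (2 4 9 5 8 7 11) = (0 7)(2 4 11)(3 9)(5 8) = [7, 1, 4, 9, 11, 8, 6, 0, 5, 3, 10, 2]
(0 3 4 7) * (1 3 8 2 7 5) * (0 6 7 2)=(0 8)(1 3 4 5)(6 7)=[8, 3, 2, 4, 5, 1, 7, 6, 0]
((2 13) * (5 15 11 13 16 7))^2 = (2 7 15 13 16 5 11)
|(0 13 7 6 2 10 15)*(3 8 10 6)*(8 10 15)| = |(0 13 7 3 10 8 15)(2 6)| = 14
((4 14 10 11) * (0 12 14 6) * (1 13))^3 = ((0 12 14 10 11 4 6)(1 13))^3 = (0 10 6 14 4 12 11)(1 13)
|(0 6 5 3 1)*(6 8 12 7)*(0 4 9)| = 10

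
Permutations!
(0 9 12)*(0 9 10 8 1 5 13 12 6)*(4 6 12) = (0 10 8 1 5 13 4 6)(9 12) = [10, 5, 2, 3, 6, 13, 0, 7, 1, 12, 8, 11, 9, 4]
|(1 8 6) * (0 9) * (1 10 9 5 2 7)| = |(0 5 2 7 1 8 6 10 9)| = 9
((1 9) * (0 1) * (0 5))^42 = (0 9)(1 5)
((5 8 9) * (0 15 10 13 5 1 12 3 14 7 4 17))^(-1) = (0 17 4 7 14 3 12 1 9 8 5 13 10 15)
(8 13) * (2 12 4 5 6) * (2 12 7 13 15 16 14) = [0, 1, 7, 3, 5, 6, 12, 13, 15, 9, 10, 11, 4, 8, 2, 16, 14] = (2 7 13 8 15 16 14)(4 5 6 12)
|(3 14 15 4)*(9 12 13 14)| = 7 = |(3 9 12 13 14 15 4)|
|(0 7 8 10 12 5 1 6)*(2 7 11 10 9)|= |(0 11 10 12 5 1 6)(2 7 8 9)|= 28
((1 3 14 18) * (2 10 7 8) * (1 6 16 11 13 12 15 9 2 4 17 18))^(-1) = ((1 3 14)(2 10 7 8 4 17 18 6 16 11 13 12 15 9))^(-1) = (1 14 3)(2 9 15 12 13 11 16 6 18 17 4 8 7 10)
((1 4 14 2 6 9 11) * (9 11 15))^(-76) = ((1 4 14 2 6 11)(9 15))^(-76) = (15)(1 14 6)(2 11 4)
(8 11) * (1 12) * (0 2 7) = (0 2 7)(1 12)(8 11) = [2, 12, 7, 3, 4, 5, 6, 0, 11, 9, 10, 8, 1]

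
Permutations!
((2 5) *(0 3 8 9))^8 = ((0 3 8 9)(2 5))^8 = (9)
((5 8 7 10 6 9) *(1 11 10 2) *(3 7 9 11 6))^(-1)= ((1 6 11 10 3 7 2)(5 8 9))^(-1)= (1 2 7 3 10 11 6)(5 9 8)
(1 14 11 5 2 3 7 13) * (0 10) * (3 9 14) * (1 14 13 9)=(0 10)(1 3 7 9 13 14 11 5 2)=[10, 3, 1, 7, 4, 2, 6, 9, 8, 13, 0, 5, 12, 14, 11]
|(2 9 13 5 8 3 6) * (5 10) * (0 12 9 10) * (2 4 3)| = 12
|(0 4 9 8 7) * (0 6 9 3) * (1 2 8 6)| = |(0 4 3)(1 2 8 7)(6 9)| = 12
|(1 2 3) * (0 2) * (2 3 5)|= |(0 3 1)(2 5)|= 6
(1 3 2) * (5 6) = [0, 3, 1, 2, 4, 6, 5] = (1 3 2)(5 6)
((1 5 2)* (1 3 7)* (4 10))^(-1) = ((1 5 2 3 7)(4 10))^(-1) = (1 7 3 2 5)(4 10)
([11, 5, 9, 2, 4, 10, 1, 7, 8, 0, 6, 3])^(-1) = [9, 6, 3, 11, 4, 1, 10, 7, 8, 2, 5, 0]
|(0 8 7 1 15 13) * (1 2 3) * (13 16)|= |(0 8 7 2 3 1 15 16 13)|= 9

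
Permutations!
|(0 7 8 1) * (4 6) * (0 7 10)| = |(0 10)(1 7 8)(4 6)| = 6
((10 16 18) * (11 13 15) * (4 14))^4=(10 16 18)(11 13 15)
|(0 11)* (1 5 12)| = |(0 11)(1 5 12)| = 6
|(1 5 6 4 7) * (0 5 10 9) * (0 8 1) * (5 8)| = |(0 8 1 10 9 5 6 4 7)| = 9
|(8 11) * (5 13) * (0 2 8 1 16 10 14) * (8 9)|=18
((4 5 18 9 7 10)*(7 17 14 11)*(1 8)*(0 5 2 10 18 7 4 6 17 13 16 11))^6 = ((0 5 7 18 9 13 16 11 4 2 10 6 17 14)(1 8))^6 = (0 16 17 9 10 7 4)(2 5 11 14 13 6 18)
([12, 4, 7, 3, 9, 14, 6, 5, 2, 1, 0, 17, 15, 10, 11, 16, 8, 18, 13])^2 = (0 15 8 7 14 17 13)(1 9 4)(2 5 11 18 10 12 16)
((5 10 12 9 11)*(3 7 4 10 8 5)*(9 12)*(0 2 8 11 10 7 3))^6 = (12)(0 2 8 5 11)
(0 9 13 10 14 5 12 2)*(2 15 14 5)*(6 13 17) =(0 9 17 6 13 10 5 12 15 14 2) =[9, 1, 0, 3, 4, 12, 13, 7, 8, 17, 5, 11, 15, 10, 2, 14, 16, 6]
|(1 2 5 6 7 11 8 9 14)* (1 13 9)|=|(1 2 5 6 7 11 8)(9 14 13)|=21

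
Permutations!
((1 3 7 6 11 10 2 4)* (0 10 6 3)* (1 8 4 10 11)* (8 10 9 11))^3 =((0 8 4 10 2 9 11 6 1)(3 7))^3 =(0 10 11)(1 4 9)(2 6 8)(3 7)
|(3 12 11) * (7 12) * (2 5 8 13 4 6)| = 12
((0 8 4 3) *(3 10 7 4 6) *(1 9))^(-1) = (0 3 6 8)(1 9)(4 7 10)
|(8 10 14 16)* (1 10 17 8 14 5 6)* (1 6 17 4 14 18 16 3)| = |(1 10 5 17 8 4 14 3)(16 18)| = 8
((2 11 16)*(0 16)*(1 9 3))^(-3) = ((0 16 2 11)(1 9 3))^(-3) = (0 16 2 11)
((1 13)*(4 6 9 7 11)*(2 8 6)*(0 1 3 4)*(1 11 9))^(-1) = (0 11)(1 6 8 2 4 3 13)(7 9)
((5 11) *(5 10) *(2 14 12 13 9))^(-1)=((2 14 12 13 9)(5 11 10))^(-1)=(2 9 13 12 14)(5 10 11)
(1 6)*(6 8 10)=[0, 8, 2, 3, 4, 5, 1, 7, 10, 9, 6]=(1 8 10 6)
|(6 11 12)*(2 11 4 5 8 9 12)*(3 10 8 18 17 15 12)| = |(2 11)(3 10 8 9)(4 5 18 17 15 12 6)| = 28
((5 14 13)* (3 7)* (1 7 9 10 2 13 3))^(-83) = ((1 7)(2 13 5 14 3 9 10))^(-83) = (1 7)(2 13 5 14 3 9 10)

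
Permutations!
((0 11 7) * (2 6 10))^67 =((0 11 7)(2 6 10))^67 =(0 11 7)(2 6 10)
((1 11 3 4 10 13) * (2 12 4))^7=((1 11 3 2 12 4 10 13))^7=(1 13 10 4 12 2 3 11)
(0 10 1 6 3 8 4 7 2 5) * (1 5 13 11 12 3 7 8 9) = (0 10 5)(1 6 7 2 13 11 12 3 9)(4 8) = [10, 6, 13, 9, 8, 0, 7, 2, 4, 1, 5, 12, 3, 11]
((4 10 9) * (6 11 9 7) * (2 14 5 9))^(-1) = (2 11 6 7 10 4 9 5 14)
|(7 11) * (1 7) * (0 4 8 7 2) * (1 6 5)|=|(0 4 8 7 11 6 5 1 2)|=9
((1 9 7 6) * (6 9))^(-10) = (9)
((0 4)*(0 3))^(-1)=(0 3 4)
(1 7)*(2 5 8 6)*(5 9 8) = [0, 7, 9, 3, 4, 5, 2, 1, 6, 8] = (1 7)(2 9 8 6)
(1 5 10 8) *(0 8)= (0 8 1 5 10)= [8, 5, 2, 3, 4, 10, 6, 7, 1, 9, 0]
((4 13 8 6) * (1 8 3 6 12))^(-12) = ((1 8 12)(3 6 4 13))^(-12) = (13)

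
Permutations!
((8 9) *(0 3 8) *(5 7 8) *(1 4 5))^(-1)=((0 3 1 4 5 7 8 9))^(-1)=(0 9 8 7 5 4 1 3)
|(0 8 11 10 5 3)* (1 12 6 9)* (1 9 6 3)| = |(0 8 11 10 5 1 12 3)| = 8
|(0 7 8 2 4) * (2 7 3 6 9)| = 6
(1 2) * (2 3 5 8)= [0, 3, 1, 5, 4, 8, 6, 7, 2]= (1 3 5 8 2)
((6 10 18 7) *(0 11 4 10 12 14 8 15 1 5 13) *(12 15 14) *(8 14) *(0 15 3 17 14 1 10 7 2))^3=((0 11 4 7 6 3 17 14 1 5 13 15 10 18 2))^3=(0 7 17 5 10)(1 15 2 4 3)(6 14 13 18 11)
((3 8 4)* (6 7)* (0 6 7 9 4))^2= ((0 6 9 4 3 8))^2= (0 9 3)(4 8 6)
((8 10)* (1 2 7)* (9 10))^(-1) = ((1 2 7)(8 9 10))^(-1) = (1 7 2)(8 10 9)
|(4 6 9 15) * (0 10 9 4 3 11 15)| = |(0 10 9)(3 11 15)(4 6)| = 6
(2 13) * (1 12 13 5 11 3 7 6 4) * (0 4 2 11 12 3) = (0 4 1 3 7 6 2 5 12 13 11) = [4, 3, 5, 7, 1, 12, 2, 6, 8, 9, 10, 0, 13, 11]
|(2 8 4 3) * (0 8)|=5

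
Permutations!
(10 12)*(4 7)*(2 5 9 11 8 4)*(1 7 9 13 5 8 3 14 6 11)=[0, 7, 8, 14, 9, 13, 11, 2, 4, 1, 12, 3, 10, 5, 6]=(1 7 2 8 4 9)(3 14 6 11)(5 13)(10 12)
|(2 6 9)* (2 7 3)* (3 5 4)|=7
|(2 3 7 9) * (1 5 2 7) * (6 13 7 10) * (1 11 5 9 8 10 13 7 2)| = |(1 9 13 2 3 11 5)(6 7 8 10)| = 28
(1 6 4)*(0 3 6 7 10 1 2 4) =[3, 7, 4, 6, 2, 5, 0, 10, 8, 9, 1] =(0 3 6)(1 7 10)(2 4)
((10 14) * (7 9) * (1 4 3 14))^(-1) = ((1 4 3 14 10)(7 9))^(-1) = (1 10 14 3 4)(7 9)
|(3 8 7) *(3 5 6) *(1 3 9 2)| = 8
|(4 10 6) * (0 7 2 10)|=6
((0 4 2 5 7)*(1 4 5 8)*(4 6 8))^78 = (8)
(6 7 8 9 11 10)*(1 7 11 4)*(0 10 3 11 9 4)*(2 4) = (0 10 6 9)(1 7 8 2 4)(3 11) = [10, 7, 4, 11, 1, 5, 9, 8, 2, 0, 6, 3]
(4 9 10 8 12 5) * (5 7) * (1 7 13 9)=(1 7 5 4)(8 12 13 9 10)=[0, 7, 2, 3, 1, 4, 6, 5, 12, 10, 8, 11, 13, 9]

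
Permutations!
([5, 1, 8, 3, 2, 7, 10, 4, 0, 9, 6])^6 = (10)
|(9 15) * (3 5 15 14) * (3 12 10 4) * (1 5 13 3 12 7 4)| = 18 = |(1 5 15 9 14 7 4 12 10)(3 13)|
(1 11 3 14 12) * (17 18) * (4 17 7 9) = (1 11 3 14 12)(4 17 18 7 9) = [0, 11, 2, 14, 17, 5, 6, 9, 8, 4, 10, 3, 1, 13, 12, 15, 16, 18, 7]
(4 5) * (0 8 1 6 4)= [8, 6, 2, 3, 5, 0, 4, 7, 1]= (0 8 1 6 4 5)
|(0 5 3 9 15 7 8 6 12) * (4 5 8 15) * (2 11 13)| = 12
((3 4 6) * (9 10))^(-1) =(3 6 4)(9 10)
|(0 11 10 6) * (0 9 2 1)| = 7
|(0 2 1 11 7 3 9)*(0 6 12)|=9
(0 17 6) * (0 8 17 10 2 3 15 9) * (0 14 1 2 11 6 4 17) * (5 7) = [10, 2, 3, 15, 17, 7, 8, 5, 0, 14, 11, 6, 12, 13, 1, 9, 16, 4] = (0 10 11 6 8)(1 2 3 15 9 14)(4 17)(5 7)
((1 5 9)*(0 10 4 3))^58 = (0 4)(1 5 9)(3 10)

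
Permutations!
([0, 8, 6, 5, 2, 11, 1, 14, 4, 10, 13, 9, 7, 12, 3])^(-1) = (1 6 2 4 8)(3 14 7 12 13 10 9 11 5)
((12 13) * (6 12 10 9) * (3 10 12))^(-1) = ((3 10 9 6)(12 13))^(-1) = (3 6 9 10)(12 13)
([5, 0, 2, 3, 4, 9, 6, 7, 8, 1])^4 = (9)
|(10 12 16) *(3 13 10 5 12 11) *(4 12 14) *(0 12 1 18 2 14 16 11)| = 30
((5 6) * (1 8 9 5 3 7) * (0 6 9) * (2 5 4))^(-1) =(0 8 1 7 3 6)(2 4 9 5)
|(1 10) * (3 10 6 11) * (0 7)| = 10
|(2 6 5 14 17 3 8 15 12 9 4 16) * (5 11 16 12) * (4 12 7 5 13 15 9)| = 36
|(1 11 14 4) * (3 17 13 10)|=|(1 11 14 4)(3 17 13 10)|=4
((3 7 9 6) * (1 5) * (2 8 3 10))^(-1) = (1 5)(2 10 6 9 7 3 8)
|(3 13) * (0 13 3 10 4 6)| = |(0 13 10 4 6)| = 5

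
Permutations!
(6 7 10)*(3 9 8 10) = (3 9 8 10 6 7) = [0, 1, 2, 9, 4, 5, 7, 3, 10, 8, 6]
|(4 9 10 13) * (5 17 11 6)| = |(4 9 10 13)(5 17 11 6)| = 4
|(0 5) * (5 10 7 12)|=|(0 10 7 12 5)|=5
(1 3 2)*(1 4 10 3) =(2 4 10 3) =[0, 1, 4, 2, 10, 5, 6, 7, 8, 9, 3]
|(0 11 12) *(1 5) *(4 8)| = 6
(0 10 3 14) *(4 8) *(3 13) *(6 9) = [10, 1, 2, 14, 8, 5, 9, 7, 4, 6, 13, 11, 12, 3, 0] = (0 10 13 3 14)(4 8)(6 9)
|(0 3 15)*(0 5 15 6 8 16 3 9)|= |(0 9)(3 6 8 16)(5 15)|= 4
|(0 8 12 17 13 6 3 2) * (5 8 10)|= 10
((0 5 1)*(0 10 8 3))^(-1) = ((0 5 1 10 8 3))^(-1) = (0 3 8 10 1 5)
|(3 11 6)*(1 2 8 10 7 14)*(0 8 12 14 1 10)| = 6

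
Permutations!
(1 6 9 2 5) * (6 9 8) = [0, 9, 5, 3, 4, 1, 8, 7, 6, 2] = (1 9 2 5)(6 8)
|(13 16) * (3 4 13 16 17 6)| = |(3 4 13 17 6)| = 5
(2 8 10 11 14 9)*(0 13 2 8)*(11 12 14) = (0 13 2)(8 10 12 14 9) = [13, 1, 0, 3, 4, 5, 6, 7, 10, 8, 12, 11, 14, 2, 9]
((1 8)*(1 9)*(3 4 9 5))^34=(1 4 5)(3 8 9)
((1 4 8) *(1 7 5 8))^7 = ((1 4)(5 8 7))^7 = (1 4)(5 8 7)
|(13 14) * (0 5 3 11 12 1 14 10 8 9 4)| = 12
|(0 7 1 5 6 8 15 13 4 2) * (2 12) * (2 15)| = |(0 7 1 5 6 8 2)(4 12 15 13)| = 28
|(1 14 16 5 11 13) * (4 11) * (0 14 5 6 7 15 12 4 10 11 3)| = |(0 14 16 6 7 15 12 4 3)(1 5 10 11 13)| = 45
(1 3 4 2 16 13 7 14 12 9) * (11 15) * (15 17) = (1 3 4 2 16 13 7 14 12 9)(11 17 15) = [0, 3, 16, 4, 2, 5, 6, 14, 8, 1, 10, 17, 9, 7, 12, 11, 13, 15]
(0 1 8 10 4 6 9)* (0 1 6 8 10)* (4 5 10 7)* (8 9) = (0 6 8)(1 7 4 9)(5 10) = [6, 7, 2, 3, 9, 10, 8, 4, 0, 1, 5]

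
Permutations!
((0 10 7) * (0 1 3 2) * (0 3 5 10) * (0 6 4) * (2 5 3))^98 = ((0 6 4)(1 3 5 10 7))^98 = (0 4 6)(1 10 3 7 5)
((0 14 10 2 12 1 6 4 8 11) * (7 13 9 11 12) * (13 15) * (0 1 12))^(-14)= ((0 14 10 2 7 15 13 9 11 1 6 4 8))^(-14)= (0 8 4 6 1 11 9 13 15 7 2 10 14)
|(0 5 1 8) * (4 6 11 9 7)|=|(0 5 1 8)(4 6 11 9 7)|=20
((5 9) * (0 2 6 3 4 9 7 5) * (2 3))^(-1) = (0 9 4 3)(2 6)(5 7)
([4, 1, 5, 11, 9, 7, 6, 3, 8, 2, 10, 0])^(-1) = (0 11 3 7 5 2 9 4)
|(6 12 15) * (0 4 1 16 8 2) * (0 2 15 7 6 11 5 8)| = |(0 4 1 16)(5 8 15 11)(6 12 7)| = 12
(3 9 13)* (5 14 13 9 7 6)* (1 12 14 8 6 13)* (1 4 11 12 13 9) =(1 13 3 7 9)(4 11 12 14)(5 8 6) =[0, 13, 2, 7, 11, 8, 5, 9, 6, 1, 10, 12, 14, 3, 4]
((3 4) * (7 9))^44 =(9)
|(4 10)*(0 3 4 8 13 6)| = |(0 3 4 10 8 13 6)| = 7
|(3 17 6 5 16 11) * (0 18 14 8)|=12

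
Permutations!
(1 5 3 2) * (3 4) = (1 5 4 3 2) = [0, 5, 1, 2, 3, 4]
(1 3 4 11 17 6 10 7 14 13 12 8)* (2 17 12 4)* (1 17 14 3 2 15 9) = (1 2 14 13 4 11 12 8 17 6 10 7 3 15 9) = [0, 2, 14, 15, 11, 5, 10, 3, 17, 1, 7, 12, 8, 4, 13, 9, 16, 6]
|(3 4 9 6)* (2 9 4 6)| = 2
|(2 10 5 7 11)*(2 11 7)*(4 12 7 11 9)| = |(2 10 5)(4 12 7 11 9)| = 15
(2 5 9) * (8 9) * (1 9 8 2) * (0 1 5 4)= [1, 9, 4, 3, 0, 2, 6, 7, 8, 5]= (0 1 9 5 2 4)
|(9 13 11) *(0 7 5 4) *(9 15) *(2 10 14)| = 12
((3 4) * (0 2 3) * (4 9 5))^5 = (0 4 5 9 3 2)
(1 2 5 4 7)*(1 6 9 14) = (1 2 5 4 7 6 9 14) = [0, 2, 5, 3, 7, 4, 9, 6, 8, 14, 10, 11, 12, 13, 1]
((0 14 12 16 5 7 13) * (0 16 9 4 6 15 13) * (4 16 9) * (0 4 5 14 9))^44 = (16)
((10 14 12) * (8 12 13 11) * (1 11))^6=((1 11 8 12 10 14 13))^6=(1 13 14 10 12 8 11)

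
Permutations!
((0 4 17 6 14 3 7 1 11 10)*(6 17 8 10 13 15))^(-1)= ((17)(0 4 8 10)(1 11 13 15 6 14 3 7))^(-1)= (17)(0 10 8 4)(1 7 3 14 6 15 13 11)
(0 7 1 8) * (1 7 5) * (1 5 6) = (0 6 1 8) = [6, 8, 2, 3, 4, 5, 1, 7, 0]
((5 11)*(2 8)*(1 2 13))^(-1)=((1 2 8 13)(5 11))^(-1)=(1 13 8 2)(5 11)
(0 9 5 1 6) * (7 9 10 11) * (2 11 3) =(0 10 3 2 11 7 9 5 1 6) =[10, 6, 11, 2, 4, 1, 0, 9, 8, 5, 3, 7]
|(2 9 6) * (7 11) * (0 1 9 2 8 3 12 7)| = 9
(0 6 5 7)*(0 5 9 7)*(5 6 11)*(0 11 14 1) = [14, 0, 2, 3, 4, 11, 9, 6, 8, 7, 10, 5, 12, 13, 1] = (0 14 1)(5 11)(6 9 7)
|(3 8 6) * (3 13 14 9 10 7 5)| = |(3 8 6 13 14 9 10 7 5)| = 9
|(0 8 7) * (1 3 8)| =5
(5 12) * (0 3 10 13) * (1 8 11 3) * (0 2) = [1, 8, 0, 10, 4, 12, 6, 7, 11, 9, 13, 3, 5, 2] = (0 1 8 11 3 10 13 2)(5 12)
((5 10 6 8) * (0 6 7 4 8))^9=((0 6)(4 8 5 10 7))^9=(0 6)(4 7 10 5 8)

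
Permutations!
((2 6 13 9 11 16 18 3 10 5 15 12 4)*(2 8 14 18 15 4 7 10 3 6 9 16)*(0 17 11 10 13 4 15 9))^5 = ((0 17 11 2)(4 8 14 18 6)(5 15 12 7 13 16 9 10))^5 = (18)(0 17 11 2)(5 16 12 10 13 15 9 7)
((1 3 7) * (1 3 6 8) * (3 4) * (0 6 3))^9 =((0 6 8 1 3 7 4))^9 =(0 8 3 4 6 1 7)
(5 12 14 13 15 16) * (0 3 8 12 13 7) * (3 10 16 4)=[10, 1, 2, 8, 3, 13, 6, 0, 12, 9, 16, 11, 14, 15, 7, 4, 5]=(0 10 16 5 13 15 4 3 8 12 14 7)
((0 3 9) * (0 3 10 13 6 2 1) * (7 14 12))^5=((0 10 13 6 2 1)(3 9)(7 14 12))^5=(0 1 2 6 13 10)(3 9)(7 12 14)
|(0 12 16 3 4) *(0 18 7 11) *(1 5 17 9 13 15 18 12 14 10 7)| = 140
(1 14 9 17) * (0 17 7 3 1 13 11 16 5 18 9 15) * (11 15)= (0 17 13 15)(1 14 11 16 5 18 9 7 3)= [17, 14, 2, 1, 4, 18, 6, 3, 8, 7, 10, 16, 12, 15, 11, 0, 5, 13, 9]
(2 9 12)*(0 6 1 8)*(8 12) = [6, 12, 9, 3, 4, 5, 1, 7, 0, 8, 10, 11, 2] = (0 6 1 12 2 9 8)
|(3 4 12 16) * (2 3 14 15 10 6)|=|(2 3 4 12 16 14 15 10 6)|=9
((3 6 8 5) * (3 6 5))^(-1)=((3 5 6 8))^(-1)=(3 8 6 5)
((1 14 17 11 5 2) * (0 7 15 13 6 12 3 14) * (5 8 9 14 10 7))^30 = (17)(0 2)(1 5)(3 7 13 12 10 15 6)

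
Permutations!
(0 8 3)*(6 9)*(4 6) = (0 8 3)(4 6 9) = [8, 1, 2, 0, 6, 5, 9, 7, 3, 4]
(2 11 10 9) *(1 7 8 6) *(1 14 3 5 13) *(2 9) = (1 7 8 6 14 3 5 13)(2 11 10) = [0, 7, 11, 5, 4, 13, 14, 8, 6, 9, 2, 10, 12, 1, 3]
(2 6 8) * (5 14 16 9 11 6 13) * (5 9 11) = [0, 1, 13, 3, 4, 14, 8, 7, 2, 5, 10, 6, 12, 9, 16, 15, 11] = (2 13 9 5 14 16 11 6 8)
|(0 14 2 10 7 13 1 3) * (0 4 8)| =|(0 14 2 10 7 13 1 3 4 8)| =10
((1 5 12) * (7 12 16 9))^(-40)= (1 16 7)(5 9 12)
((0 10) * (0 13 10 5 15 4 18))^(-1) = ((0 5 15 4 18)(10 13))^(-1) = (0 18 4 15 5)(10 13)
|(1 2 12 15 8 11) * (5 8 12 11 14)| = |(1 2 11)(5 8 14)(12 15)| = 6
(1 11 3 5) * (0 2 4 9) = (0 2 4 9)(1 11 3 5) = [2, 11, 4, 5, 9, 1, 6, 7, 8, 0, 10, 3]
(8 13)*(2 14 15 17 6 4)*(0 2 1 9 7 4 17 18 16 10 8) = [2, 9, 14, 3, 1, 5, 17, 4, 13, 7, 8, 11, 12, 0, 15, 18, 10, 6, 16] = (0 2 14 15 18 16 10 8 13)(1 9 7 4)(6 17)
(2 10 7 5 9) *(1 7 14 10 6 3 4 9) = [0, 7, 6, 4, 9, 1, 3, 5, 8, 2, 14, 11, 12, 13, 10] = (1 7 5)(2 6 3 4 9)(10 14)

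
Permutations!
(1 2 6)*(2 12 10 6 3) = (1 12 10 6)(2 3) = [0, 12, 3, 2, 4, 5, 1, 7, 8, 9, 6, 11, 10]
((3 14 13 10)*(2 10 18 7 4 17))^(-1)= (2 17 4 7 18 13 14 3 10)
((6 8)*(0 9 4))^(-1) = ((0 9 4)(6 8))^(-1) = (0 4 9)(6 8)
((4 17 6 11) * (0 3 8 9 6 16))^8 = (0 16 17 4 11 6 9 8 3)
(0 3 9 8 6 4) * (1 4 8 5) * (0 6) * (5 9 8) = (9)(0 3 8)(1 4 6 5) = [3, 4, 2, 8, 6, 1, 5, 7, 0, 9]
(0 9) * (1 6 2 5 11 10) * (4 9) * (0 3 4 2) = [2, 6, 5, 4, 9, 11, 0, 7, 8, 3, 1, 10] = (0 2 5 11 10 1 6)(3 4 9)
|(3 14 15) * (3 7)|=|(3 14 15 7)|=4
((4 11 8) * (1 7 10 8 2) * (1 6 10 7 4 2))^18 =((1 4 11)(2 6 10 8))^18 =(11)(2 10)(6 8)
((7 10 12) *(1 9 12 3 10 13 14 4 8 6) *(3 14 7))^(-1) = (1 6 8 4 14 10 3 12 9)(7 13)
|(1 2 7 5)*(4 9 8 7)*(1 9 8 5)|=|(1 2 4 8 7)(5 9)|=10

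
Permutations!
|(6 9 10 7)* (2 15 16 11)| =4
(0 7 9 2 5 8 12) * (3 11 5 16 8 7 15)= (0 15 3 11 5 7 9 2 16 8 12)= [15, 1, 16, 11, 4, 7, 6, 9, 12, 2, 10, 5, 0, 13, 14, 3, 8]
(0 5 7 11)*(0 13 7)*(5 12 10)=(0 12 10 5)(7 11 13)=[12, 1, 2, 3, 4, 0, 6, 11, 8, 9, 5, 13, 10, 7]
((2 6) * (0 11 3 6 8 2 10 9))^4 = (0 10 3)(6 11 9)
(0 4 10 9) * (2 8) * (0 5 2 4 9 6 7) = (0 9 5 2 8 4 10 6 7) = [9, 1, 8, 3, 10, 2, 7, 0, 4, 5, 6]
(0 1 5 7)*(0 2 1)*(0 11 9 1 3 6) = (0 11 9 1 5 7 2 3 6) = [11, 5, 3, 6, 4, 7, 0, 2, 8, 1, 10, 9]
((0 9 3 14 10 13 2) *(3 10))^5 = ((0 9 10 13 2)(3 14))^5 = (3 14)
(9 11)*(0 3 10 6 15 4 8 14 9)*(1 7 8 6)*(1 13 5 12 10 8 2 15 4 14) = [3, 7, 15, 8, 6, 12, 4, 2, 1, 11, 13, 0, 10, 5, 9, 14] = (0 3 8 1 7 2 15 14 9 11)(4 6)(5 12 10 13)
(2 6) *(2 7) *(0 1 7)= (0 1 7 2 6)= [1, 7, 6, 3, 4, 5, 0, 2]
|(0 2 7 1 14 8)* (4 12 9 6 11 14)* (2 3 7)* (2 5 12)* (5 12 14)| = 13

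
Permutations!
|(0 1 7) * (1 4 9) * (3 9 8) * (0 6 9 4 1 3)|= |(0 1 7 6 9 3 4 8)|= 8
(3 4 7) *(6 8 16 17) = [0, 1, 2, 4, 7, 5, 8, 3, 16, 9, 10, 11, 12, 13, 14, 15, 17, 6] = (3 4 7)(6 8 16 17)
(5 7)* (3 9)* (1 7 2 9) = (1 7 5 2 9 3) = [0, 7, 9, 1, 4, 2, 6, 5, 8, 3]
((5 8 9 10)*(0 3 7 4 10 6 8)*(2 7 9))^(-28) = (0 9 8 7 10)(2 4 5 3 6)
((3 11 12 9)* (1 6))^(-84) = ((1 6)(3 11 12 9))^(-84) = (12)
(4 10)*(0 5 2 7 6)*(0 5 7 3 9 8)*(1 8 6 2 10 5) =[7, 8, 3, 9, 5, 10, 1, 2, 0, 6, 4] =(0 7 2 3 9 6 1 8)(4 5 10)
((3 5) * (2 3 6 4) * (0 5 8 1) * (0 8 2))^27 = ((0 5 6 4)(1 8)(2 3))^27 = (0 4 6 5)(1 8)(2 3)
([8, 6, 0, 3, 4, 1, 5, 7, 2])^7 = (0 8 2)(1 6 5)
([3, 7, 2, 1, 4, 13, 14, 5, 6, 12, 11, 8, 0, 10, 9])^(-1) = [12, 3, 2, 0, 4, 7, 8, 1, 11, 14, 13, 10, 9, 5, 6]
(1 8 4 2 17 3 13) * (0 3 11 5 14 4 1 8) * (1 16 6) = [3, 0, 17, 13, 2, 14, 1, 7, 16, 9, 10, 5, 12, 8, 4, 15, 6, 11] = (0 3 13 8 16 6 1)(2 17 11 5 14 4)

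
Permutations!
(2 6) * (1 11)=(1 11)(2 6)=[0, 11, 6, 3, 4, 5, 2, 7, 8, 9, 10, 1]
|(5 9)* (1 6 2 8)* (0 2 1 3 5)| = 6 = |(0 2 8 3 5 9)(1 6)|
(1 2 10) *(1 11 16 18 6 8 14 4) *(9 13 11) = [0, 2, 10, 3, 1, 5, 8, 7, 14, 13, 9, 16, 12, 11, 4, 15, 18, 17, 6] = (1 2 10 9 13 11 16 18 6 8 14 4)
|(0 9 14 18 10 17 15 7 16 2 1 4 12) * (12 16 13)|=|(0 9 14 18 10 17 15 7 13 12)(1 4 16 2)|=20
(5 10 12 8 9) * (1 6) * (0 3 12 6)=(0 3 12 8 9 5 10 6 1)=[3, 0, 2, 12, 4, 10, 1, 7, 9, 5, 6, 11, 8]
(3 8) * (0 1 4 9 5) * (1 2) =(0 2 1 4 9 5)(3 8) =[2, 4, 1, 8, 9, 0, 6, 7, 3, 5]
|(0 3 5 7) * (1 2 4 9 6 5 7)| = |(0 3 7)(1 2 4 9 6 5)| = 6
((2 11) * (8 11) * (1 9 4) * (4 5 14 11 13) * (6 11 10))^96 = ((1 9 5 14 10 6 11 2 8 13 4))^96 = (1 8 6 5 4 2 10 9 13 11 14)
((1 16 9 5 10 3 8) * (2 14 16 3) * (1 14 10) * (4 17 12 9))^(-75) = (1 4)(2 10)(3 17)(5 16)(8 12)(9 14)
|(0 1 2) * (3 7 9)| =3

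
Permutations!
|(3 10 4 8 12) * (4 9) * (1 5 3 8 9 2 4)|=14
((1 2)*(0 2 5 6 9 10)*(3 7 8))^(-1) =(0 10 9 6 5 1 2)(3 8 7)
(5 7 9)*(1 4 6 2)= [0, 4, 1, 3, 6, 7, 2, 9, 8, 5]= (1 4 6 2)(5 7 9)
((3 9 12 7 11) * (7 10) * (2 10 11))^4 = (12)(2 10 7)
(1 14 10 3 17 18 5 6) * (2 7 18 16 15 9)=[0, 14, 7, 17, 4, 6, 1, 18, 8, 2, 3, 11, 12, 13, 10, 9, 15, 16, 5]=(1 14 10 3 17 16 15 9 2 7 18 5 6)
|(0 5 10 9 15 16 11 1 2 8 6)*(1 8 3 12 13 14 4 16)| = 16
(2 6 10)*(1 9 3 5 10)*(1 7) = [0, 9, 6, 5, 4, 10, 7, 1, 8, 3, 2] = (1 9 3 5 10 2 6 7)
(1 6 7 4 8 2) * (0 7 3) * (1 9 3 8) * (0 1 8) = (0 7 4 8 2 9 3 1 6) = [7, 6, 9, 1, 8, 5, 0, 4, 2, 3]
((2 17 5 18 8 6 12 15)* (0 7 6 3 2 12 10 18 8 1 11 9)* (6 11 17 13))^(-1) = (0 9 11 7)(1 18 10 6 13 2 3 8 5 17)(12 15)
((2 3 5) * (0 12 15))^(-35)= (0 12 15)(2 3 5)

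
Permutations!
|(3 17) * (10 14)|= 2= |(3 17)(10 14)|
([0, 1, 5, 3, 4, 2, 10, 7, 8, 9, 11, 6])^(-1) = [0, 1, 5, 3, 4, 2, 11, 7, 8, 9, 6, 10]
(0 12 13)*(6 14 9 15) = [12, 1, 2, 3, 4, 5, 14, 7, 8, 15, 10, 11, 13, 0, 9, 6] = (0 12 13)(6 14 9 15)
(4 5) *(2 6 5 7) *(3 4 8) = (2 6 5 8 3 4 7) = [0, 1, 6, 4, 7, 8, 5, 2, 3]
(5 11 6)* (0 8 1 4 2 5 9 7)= [8, 4, 5, 3, 2, 11, 9, 0, 1, 7, 10, 6]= (0 8 1 4 2 5 11 6 9 7)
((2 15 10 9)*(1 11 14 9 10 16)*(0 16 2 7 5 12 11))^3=((0 16 1)(2 15)(5 12 11 14 9 7))^3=(16)(2 15)(5 14)(7 11)(9 12)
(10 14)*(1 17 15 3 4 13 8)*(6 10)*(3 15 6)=(1 17 6 10 14 3 4 13 8)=[0, 17, 2, 4, 13, 5, 10, 7, 1, 9, 14, 11, 12, 8, 3, 15, 16, 6]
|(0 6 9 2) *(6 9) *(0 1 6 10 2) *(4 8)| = 4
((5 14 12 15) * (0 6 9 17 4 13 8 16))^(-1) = (0 16 8 13 4 17 9 6)(5 15 12 14)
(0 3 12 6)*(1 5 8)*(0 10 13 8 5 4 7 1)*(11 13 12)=(0 3 11 13 8)(1 4 7)(6 10 12)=[3, 4, 2, 11, 7, 5, 10, 1, 0, 9, 12, 13, 6, 8]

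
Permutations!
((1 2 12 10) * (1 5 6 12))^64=((1 2)(5 6 12 10))^64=(12)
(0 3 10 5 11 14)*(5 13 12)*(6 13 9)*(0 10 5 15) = (0 3 5 11 14 10 9 6 13 12 15) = [3, 1, 2, 5, 4, 11, 13, 7, 8, 6, 9, 14, 15, 12, 10, 0]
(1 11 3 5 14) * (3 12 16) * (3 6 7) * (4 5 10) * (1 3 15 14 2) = (1 11 12 16 6 7 15 14 3 10 4 5 2) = [0, 11, 1, 10, 5, 2, 7, 15, 8, 9, 4, 12, 16, 13, 3, 14, 6]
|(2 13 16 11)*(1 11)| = |(1 11 2 13 16)| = 5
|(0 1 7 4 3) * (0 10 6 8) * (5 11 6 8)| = 21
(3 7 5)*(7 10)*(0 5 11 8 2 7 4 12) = (0 5 3 10 4 12)(2 7 11 8) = [5, 1, 7, 10, 12, 3, 6, 11, 2, 9, 4, 8, 0]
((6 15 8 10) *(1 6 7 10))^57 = ((1 6 15 8)(7 10))^57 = (1 6 15 8)(7 10)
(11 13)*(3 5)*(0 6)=(0 6)(3 5)(11 13)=[6, 1, 2, 5, 4, 3, 0, 7, 8, 9, 10, 13, 12, 11]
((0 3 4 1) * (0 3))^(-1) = (1 4 3)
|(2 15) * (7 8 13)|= |(2 15)(7 8 13)|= 6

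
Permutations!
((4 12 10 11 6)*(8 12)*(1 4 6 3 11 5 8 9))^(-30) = (5 12)(8 10)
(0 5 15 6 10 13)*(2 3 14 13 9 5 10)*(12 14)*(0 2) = (0 10 9 5 15 6)(2 3 12 14 13) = [10, 1, 3, 12, 4, 15, 0, 7, 8, 5, 9, 11, 14, 2, 13, 6]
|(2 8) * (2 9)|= 3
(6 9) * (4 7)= (4 7)(6 9)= [0, 1, 2, 3, 7, 5, 9, 4, 8, 6]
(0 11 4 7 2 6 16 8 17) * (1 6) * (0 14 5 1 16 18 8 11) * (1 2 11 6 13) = [0, 13, 16, 3, 7, 2, 18, 11, 17, 9, 10, 4, 12, 1, 5, 15, 6, 14, 8] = (1 13)(2 16 6 18 8 17 14 5)(4 7 11)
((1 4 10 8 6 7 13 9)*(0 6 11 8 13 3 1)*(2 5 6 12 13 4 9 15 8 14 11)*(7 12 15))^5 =(0 6 1 2 7 15 12 9 5 3 8 13)(4 10)(11 14)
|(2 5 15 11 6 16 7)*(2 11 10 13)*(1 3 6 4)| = |(1 3 6 16 7 11 4)(2 5 15 10 13)| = 35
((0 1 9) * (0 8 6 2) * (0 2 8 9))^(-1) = ((9)(0 1)(6 8))^(-1) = (9)(0 1)(6 8)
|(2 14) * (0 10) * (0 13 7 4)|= |(0 10 13 7 4)(2 14)|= 10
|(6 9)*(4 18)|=|(4 18)(6 9)|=2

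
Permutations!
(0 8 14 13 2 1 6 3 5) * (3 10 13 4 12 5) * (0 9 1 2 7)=(0 8 14 4 12 5 9 1 6 10 13 7)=[8, 6, 2, 3, 12, 9, 10, 0, 14, 1, 13, 11, 5, 7, 4]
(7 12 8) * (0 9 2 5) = (0 9 2 5)(7 12 8) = [9, 1, 5, 3, 4, 0, 6, 12, 7, 2, 10, 11, 8]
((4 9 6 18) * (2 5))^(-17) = (2 5)(4 18 6 9)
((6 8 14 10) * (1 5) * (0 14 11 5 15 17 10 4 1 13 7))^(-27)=(0 7 13 5 11 8 6 10 17 15 1 4 14)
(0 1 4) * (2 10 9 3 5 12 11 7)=[1, 4, 10, 5, 0, 12, 6, 2, 8, 3, 9, 7, 11]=(0 1 4)(2 10 9 3 5 12 11 7)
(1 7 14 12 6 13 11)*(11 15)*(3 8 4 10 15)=(1 7 14 12 6 13 3 8 4 10 15 11)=[0, 7, 2, 8, 10, 5, 13, 14, 4, 9, 15, 1, 6, 3, 12, 11]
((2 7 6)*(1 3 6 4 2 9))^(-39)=((1 3 6 9)(2 7 4))^(-39)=(1 3 6 9)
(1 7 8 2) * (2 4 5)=(1 7 8 4 5 2)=[0, 7, 1, 3, 5, 2, 6, 8, 4]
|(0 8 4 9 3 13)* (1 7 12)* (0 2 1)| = |(0 8 4 9 3 13 2 1 7 12)| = 10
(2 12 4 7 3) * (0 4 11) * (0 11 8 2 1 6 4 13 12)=(0 13 12 8 2)(1 6 4 7 3)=[13, 6, 0, 1, 7, 5, 4, 3, 2, 9, 10, 11, 8, 12]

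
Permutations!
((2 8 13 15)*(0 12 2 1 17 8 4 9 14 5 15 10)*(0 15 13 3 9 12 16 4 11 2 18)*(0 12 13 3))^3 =((0 16 4 13 10 15 1 17 8)(2 11)(3 9 14 5)(12 18))^3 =(0 13 1)(2 11)(3 5 14 9)(4 15 8)(10 17 16)(12 18)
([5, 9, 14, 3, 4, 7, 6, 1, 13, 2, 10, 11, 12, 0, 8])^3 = (0 1 14)(2 13 7)(5 9 8)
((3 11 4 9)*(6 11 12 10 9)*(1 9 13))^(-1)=((1 9 3 12 10 13)(4 6 11))^(-1)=(1 13 10 12 3 9)(4 11 6)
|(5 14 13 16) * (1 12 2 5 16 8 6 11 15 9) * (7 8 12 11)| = |(16)(1 11 15 9)(2 5 14 13 12)(6 7 8)| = 60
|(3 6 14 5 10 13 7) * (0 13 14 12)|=|(0 13 7 3 6 12)(5 10 14)|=6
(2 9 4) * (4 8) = [0, 1, 9, 3, 2, 5, 6, 7, 4, 8] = (2 9 8 4)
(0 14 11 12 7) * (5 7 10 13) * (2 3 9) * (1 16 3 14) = (0 1 16 3 9 2 14 11 12 10 13 5 7) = [1, 16, 14, 9, 4, 7, 6, 0, 8, 2, 13, 12, 10, 5, 11, 15, 3]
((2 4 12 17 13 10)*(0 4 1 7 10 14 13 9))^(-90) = ((0 4 12 17 9)(1 7 10 2)(13 14))^(-90) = (17)(1 10)(2 7)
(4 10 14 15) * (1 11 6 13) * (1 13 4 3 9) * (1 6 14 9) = (1 11 14 15 3)(4 10 9 6) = [0, 11, 2, 1, 10, 5, 4, 7, 8, 6, 9, 14, 12, 13, 15, 3]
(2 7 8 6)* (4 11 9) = (2 7 8 6)(4 11 9) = [0, 1, 7, 3, 11, 5, 2, 8, 6, 4, 10, 9]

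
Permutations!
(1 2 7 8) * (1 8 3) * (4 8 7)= [0, 2, 4, 1, 8, 5, 6, 3, 7]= (1 2 4 8 7 3)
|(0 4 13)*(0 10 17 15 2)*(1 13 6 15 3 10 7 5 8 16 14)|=|(0 4 6 15 2)(1 13 7 5 8 16 14)(3 10 17)|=105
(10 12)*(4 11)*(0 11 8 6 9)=[11, 1, 2, 3, 8, 5, 9, 7, 6, 0, 12, 4, 10]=(0 11 4 8 6 9)(10 12)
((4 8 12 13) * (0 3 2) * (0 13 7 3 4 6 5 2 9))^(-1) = ((0 4 8 12 7 3 9)(2 13 6 5))^(-1) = (0 9 3 7 12 8 4)(2 5 6 13)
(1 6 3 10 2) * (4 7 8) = (1 6 3 10 2)(4 7 8) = [0, 6, 1, 10, 7, 5, 3, 8, 4, 9, 2]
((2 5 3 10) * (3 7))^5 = (10)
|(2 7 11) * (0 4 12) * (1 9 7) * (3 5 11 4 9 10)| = 30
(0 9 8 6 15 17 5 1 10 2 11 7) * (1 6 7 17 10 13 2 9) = (0 1 13 2 11 17 5 6 15 10 9 8 7) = [1, 13, 11, 3, 4, 6, 15, 0, 7, 8, 9, 17, 12, 2, 14, 10, 16, 5]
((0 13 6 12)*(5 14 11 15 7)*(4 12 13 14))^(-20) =(0 7)(4 11)(5 14)(12 15) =((0 14 11 15 7 5 4 12)(6 13))^(-20)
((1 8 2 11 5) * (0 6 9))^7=(0 6 9)(1 2 5 8 11)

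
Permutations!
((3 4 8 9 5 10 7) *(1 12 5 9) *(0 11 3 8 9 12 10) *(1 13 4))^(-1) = (0 5 12 9 4 13 8 7 10 1 3 11)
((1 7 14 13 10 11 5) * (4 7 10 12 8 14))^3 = ((1 10 11 5)(4 7)(8 14 13 12))^3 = (1 5 11 10)(4 7)(8 12 13 14)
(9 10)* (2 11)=(2 11)(9 10)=[0, 1, 11, 3, 4, 5, 6, 7, 8, 10, 9, 2]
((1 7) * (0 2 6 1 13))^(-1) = (0 13 7 1 6 2)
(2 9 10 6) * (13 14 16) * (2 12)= [0, 1, 9, 3, 4, 5, 12, 7, 8, 10, 6, 11, 2, 14, 16, 15, 13]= (2 9 10 6 12)(13 14 16)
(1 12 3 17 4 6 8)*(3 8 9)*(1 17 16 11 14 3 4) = (1 12 8 17)(3 16 11 14)(4 6 9) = [0, 12, 2, 16, 6, 5, 9, 7, 17, 4, 10, 14, 8, 13, 3, 15, 11, 1]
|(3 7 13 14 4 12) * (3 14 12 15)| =7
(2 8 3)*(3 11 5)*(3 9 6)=(2 8 11 5 9 6 3)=[0, 1, 8, 2, 4, 9, 3, 7, 11, 6, 10, 5]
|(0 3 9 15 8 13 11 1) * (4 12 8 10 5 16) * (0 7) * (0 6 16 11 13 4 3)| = 30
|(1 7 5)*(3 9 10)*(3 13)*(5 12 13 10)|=|(1 7 12 13 3 9 5)|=7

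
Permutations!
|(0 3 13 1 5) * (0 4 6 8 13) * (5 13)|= |(0 3)(1 13)(4 6 8 5)|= 4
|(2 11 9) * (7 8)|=6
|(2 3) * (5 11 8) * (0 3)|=|(0 3 2)(5 11 8)|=3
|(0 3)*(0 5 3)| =|(3 5)| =2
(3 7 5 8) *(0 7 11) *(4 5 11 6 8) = (0 7 11)(3 6 8)(4 5) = [7, 1, 2, 6, 5, 4, 8, 11, 3, 9, 10, 0]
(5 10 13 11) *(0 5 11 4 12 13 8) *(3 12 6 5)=(0 3 12 13 4 6 5 10 8)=[3, 1, 2, 12, 6, 10, 5, 7, 0, 9, 8, 11, 13, 4]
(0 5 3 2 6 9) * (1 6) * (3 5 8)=(0 8 3 2 1 6 9)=[8, 6, 1, 2, 4, 5, 9, 7, 3, 0]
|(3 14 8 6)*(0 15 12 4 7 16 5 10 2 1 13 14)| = 15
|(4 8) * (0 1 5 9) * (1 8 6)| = 7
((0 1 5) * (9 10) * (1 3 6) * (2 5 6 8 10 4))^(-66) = (0 2 9 8)(3 5 4 10)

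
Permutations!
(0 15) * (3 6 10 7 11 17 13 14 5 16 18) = (0 15)(3 6 10 7 11 17 13 14 5 16 18) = [15, 1, 2, 6, 4, 16, 10, 11, 8, 9, 7, 17, 12, 14, 5, 0, 18, 13, 3]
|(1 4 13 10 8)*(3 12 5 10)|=|(1 4 13 3 12 5 10 8)|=8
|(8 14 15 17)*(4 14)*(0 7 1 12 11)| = |(0 7 1 12 11)(4 14 15 17 8)| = 5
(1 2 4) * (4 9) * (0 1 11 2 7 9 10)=(0 1 7 9 4 11 2 10)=[1, 7, 10, 3, 11, 5, 6, 9, 8, 4, 0, 2]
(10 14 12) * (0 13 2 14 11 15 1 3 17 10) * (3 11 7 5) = (0 13 2 14 12)(1 11 15)(3 17 10 7 5) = [13, 11, 14, 17, 4, 3, 6, 5, 8, 9, 7, 15, 0, 2, 12, 1, 16, 10]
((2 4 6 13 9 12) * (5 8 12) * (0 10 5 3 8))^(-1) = (0 5 10)(2 12 8 3 9 13 6 4)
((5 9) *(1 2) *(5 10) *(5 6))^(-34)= (5 10)(6 9)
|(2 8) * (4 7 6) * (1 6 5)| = |(1 6 4 7 5)(2 8)| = 10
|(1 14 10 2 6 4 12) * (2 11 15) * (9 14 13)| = 11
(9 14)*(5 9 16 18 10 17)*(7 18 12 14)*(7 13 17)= [0, 1, 2, 3, 4, 9, 6, 18, 8, 13, 7, 11, 14, 17, 16, 15, 12, 5, 10]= (5 9 13 17)(7 18 10)(12 14 16)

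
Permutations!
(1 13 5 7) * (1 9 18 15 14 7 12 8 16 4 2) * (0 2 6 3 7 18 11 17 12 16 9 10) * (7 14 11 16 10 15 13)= (0 2 1 7 15 11 17 12 8 9 16 4 6 3 14 18 13 5 10)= [2, 7, 1, 14, 6, 10, 3, 15, 9, 16, 0, 17, 8, 5, 18, 11, 4, 12, 13]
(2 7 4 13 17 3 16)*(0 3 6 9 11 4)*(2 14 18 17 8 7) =[3, 1, 2, 16, 13, 5, 9, 0, 7, 11, 10, 4, 12, 8, 18, 15, 14, 6, 17] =(0 3 16 14 18 17 6 9 11 4 13 8 7)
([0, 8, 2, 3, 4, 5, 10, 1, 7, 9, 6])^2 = (10)(1 7 8)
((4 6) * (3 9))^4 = (9)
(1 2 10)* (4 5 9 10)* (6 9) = (1 2 4 5 6 9 10) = [0, 2, 4, 3, 5, 6, 9, 7, 8, 10, 1]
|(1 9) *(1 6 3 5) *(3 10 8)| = 7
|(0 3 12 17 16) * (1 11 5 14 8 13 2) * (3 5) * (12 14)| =|(0 5 12 17 16)(1 11 3 14 8 13 2)| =35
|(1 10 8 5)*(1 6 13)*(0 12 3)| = 6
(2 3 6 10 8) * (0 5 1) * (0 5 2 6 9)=[2, 5, 3, 9, 4, 1, 10, 7, 6, 0, 8]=(0 2 3 9)(1 5)(6 10 8)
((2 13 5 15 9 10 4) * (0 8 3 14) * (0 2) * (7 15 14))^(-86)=(0 3 15 10)(2 5)(4 8 7 9)(13 14)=((0 8 3 7 15 9 10 4)(2 13 5 14))^(-86)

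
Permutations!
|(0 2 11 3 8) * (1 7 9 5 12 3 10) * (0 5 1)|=|(0 2 11 10)(1 7 9)(3 8 5 12)|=12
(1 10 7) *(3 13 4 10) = (1 3 13 4 10 7) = [0, 3, 2, 13, 10, 5, 6, 1, 8, 9, 7, 11, 12, 4]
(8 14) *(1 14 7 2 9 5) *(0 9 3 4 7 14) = (0 9 5 1)(2 3 4 7)(8 14) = [9, 0, 3, 4, 7, 1, 6, 2, 14, 5, 10, 11, 12, 13, 8]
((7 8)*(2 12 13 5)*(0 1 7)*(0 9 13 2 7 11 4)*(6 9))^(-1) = (0 4 11 1)(2 12)(5 13 9 6 8 7)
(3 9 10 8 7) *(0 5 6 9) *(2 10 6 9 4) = [5, 1, 10, 0, 2, 9, 4, 3, 7, 6, 8] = (0 5 9 6 4 2 10 8 7 3)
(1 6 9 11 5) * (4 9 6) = (1 4 9 11 5) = [0, 4, 2, 3, 9, 1, 6, 7, 8, 11, 10, 5]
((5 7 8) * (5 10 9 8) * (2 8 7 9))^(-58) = ((2 8 10)(5 9 7))^(-58) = (2 10 8)(5 7 9)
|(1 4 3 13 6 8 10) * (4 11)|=|(1 11 4 3 13 6 8 10)|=8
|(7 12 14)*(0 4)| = |(0 4)(7 12 14)| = 6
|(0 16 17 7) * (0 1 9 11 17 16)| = |(1 9 11 17 7)| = 5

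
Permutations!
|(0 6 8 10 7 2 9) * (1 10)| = |(0 6 8 1 10 7 2 9)| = 8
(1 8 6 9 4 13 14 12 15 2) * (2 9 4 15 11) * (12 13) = (1 8 6 4 12 11 2)(9 15)(13 14) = [0, 8, 1, 3, 12, 5, 4, 7, 6, 15, 10, 2, 11, 14, 13, 9]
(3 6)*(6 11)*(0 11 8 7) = [11, 1, 2, 8, 4, 5, 3, 0, 7, 9, 10, 6] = (0 11 6 3 8 7)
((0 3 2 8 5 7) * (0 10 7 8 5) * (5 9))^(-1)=(0 8 5 9 2 3)(7 10)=((0 3 2 9 5 8)(7 10))^(-1)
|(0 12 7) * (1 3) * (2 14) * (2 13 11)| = 12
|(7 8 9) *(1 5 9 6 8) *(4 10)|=|(1 5 9 7)(4 10)(6 8)|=4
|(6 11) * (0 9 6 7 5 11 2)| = |(0 9 6 2)(5 11 7)| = 12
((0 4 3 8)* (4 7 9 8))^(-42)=(0 9)(7 8)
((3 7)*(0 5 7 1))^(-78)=((0 5 7 3 1))^(-78)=(0 7 1 5 3)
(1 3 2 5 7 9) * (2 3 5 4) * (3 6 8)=[0, 5, 4, 6, 2, 7, 8, 9, 3, 1]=(1 5 7 9)(2 4)(3 6 8)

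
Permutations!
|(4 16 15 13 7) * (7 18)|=6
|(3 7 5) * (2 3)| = 4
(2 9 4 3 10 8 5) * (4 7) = (2 9 7 4 3 10 8 5) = [0, 1, 9, 10, 3, 2, 6, 4, 5, 7, 8]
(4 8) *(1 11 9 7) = [0, 11, 2, 3, 8, 5, 6, 1, 4, 7, 10, 9] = (1 11 9 7)(4 8)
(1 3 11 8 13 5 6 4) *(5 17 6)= [0, 3, 2, 11, 1, 5, 4, 7, 13, 9, 10, 8, 12, 17, 14, 15, 16, 6]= (1 3 11 8 13 17 6 4)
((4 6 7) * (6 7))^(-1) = (4 7)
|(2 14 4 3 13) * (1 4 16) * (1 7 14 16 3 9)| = |(1 4 9)(2 16 7 14 3 13)| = 6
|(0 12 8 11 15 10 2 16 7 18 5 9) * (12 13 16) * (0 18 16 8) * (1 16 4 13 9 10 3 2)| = 16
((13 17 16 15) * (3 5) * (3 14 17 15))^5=((3 5 14 17 16)(13 15))^5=(17)(13 15)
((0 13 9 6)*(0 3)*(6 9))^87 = (0 3 6 13)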